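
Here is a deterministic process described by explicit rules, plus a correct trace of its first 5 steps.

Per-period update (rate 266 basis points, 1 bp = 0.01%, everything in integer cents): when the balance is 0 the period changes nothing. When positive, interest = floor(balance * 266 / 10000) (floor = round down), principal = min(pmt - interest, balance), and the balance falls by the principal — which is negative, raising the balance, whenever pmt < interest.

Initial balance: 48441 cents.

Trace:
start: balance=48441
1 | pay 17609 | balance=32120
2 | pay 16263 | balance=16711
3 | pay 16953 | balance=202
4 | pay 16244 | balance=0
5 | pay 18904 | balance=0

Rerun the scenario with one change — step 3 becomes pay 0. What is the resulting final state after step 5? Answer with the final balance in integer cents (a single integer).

(re-executing from step 3 with the substitution; state before step 3: balance=16711)
3 | pay 0 | balance=17155
4 | pay 16244 | balance=1367
5 | pay 18904 | balance=0

0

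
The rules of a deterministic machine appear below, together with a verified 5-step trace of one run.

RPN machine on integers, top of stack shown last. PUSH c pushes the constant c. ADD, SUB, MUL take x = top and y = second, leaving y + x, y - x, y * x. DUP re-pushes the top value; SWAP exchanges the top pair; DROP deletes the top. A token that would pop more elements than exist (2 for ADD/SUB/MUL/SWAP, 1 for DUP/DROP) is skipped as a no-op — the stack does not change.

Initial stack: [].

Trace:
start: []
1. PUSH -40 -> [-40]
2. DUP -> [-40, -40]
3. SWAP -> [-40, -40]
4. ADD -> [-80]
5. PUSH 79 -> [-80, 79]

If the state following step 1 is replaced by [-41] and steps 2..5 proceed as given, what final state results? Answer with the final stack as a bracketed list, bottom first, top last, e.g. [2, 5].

state after step 1 := [-41]
2. DUP -> [-41, -41]
3. SWAP -> [-41, -41]
4. ADD -> [-82]
5. PUSH 79 -> [-82, 79]

[-82, 79]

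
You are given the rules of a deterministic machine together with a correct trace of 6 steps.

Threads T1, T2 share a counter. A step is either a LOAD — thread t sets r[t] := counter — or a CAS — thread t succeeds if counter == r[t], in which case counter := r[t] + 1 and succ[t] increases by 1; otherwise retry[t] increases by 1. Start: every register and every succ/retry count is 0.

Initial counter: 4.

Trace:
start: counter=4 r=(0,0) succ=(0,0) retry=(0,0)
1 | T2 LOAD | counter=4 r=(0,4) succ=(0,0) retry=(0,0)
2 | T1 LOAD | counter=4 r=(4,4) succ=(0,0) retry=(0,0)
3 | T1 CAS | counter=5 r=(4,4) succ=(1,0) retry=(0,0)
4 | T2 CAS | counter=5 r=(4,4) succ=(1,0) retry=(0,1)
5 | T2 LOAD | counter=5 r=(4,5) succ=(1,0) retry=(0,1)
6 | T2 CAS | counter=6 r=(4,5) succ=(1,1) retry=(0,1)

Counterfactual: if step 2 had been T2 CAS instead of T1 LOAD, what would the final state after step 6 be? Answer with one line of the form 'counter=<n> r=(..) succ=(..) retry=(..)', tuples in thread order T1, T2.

counter=6 r=(0,5) succ=(0,2) retry=(1,1)

(re-executing from step 2 with the substitution; state before step 2: counter=4 r=(0,4) succ=(0,0) retry=(0,0))
2 | T2 CAS | counter=5 r=(0,4) succ=(0,1) retry=(0,0)
3 | T1 CAS | counter=5 r=(0,4) succ=(0,1) retry=(1,0)
4 | T2 CAS | counter=5 r=(0,4) succ=(0,1) retry=(1,1)
5 | T2 LOAD | counter=5 r=(0,5) succ=(0,1) retry=(1,1)
6 | T2 CAS | counter=6 r=(0,5) succ=(0,2) retry=(1,1)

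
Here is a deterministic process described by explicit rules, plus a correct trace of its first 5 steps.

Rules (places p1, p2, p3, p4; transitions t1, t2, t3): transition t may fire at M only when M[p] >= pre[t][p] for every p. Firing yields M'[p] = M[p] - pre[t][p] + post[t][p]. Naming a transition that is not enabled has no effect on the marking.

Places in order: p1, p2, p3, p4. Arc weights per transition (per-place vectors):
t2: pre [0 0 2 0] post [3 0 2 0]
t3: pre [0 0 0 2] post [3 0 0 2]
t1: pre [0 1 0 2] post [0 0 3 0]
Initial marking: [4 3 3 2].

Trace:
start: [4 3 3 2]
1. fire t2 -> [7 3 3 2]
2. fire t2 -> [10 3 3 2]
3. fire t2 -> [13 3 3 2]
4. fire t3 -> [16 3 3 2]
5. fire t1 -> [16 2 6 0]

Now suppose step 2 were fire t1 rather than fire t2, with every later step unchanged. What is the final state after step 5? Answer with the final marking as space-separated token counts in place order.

10 2 6 0

(re-executing from step 2 with the substitution; state before step 2: [7 3 3 2])
2. fire t1 -> [7 2 6 0]
3. fire t2 -> [10 2 6 0]
4. fire t3 -> [10 2 6 0]
5. fire t1 -> [10 2 6 0]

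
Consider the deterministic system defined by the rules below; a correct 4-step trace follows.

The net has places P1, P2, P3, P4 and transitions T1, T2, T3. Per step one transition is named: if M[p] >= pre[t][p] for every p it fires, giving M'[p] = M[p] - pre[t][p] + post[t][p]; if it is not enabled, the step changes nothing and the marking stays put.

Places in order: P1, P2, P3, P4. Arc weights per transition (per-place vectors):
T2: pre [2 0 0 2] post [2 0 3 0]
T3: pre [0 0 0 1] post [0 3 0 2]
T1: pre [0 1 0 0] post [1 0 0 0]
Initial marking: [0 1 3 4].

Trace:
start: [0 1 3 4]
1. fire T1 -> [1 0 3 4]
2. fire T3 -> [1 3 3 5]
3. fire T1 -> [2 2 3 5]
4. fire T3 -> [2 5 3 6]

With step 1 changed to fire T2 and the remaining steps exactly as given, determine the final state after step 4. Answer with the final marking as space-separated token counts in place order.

(re-executing from step 1 with the substitution; state before step 1: [0 1 3 4])
1. fire T2 -> [0 1 3 4]
2. fire T3 -> [0 4 3 5]
3. fire T1 -> [1 3 3 5]
4. fire T3 -> [1 6 3 6]

1 6 3 6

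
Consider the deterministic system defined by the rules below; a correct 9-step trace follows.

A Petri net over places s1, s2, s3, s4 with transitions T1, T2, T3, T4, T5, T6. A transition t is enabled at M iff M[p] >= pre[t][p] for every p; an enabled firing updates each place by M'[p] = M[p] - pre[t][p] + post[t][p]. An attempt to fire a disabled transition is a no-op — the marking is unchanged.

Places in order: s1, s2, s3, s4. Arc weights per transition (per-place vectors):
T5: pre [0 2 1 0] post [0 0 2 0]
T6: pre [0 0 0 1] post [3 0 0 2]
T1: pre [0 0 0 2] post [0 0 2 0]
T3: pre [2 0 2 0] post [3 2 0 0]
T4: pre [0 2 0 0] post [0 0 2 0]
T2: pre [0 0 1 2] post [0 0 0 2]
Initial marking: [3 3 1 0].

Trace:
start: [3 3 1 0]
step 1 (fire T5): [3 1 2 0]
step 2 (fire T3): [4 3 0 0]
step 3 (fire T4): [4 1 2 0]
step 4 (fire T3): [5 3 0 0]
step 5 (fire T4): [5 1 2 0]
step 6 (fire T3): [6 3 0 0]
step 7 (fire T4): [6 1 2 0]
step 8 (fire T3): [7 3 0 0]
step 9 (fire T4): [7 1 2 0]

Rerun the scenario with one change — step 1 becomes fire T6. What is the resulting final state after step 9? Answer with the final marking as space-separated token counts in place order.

(re-executing from step 1 with the substitution; state before step 1: [3 3 1 0])
step 1 (fire T6): [3 3 1 0]
step 2 (fire T3): [3 3 1 0]
step 3 (fire T4): [3 1 3 0]
step 4 (fire T3): [4 3 1 0]
step 5 (fire T4): [4 1 3 0]
step 6 (fire T3): [5 3 1 0]
step 7 (fire T4): [5 1 3 0]
step 8 (fire T3): [6 3 1 0]
step 9 (fire T4): [6 1 3 0]

6 1 3 0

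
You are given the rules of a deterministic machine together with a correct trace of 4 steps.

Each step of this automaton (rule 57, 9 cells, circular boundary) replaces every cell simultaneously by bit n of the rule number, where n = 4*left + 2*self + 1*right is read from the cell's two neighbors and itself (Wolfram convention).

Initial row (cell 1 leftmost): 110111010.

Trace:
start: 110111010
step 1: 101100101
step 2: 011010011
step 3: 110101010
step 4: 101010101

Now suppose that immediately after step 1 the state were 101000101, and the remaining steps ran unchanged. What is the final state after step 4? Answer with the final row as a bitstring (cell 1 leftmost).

state after step 1 := 101000101
step 2: 010110011
step 3: 101101010
step 4: 011010101

011010101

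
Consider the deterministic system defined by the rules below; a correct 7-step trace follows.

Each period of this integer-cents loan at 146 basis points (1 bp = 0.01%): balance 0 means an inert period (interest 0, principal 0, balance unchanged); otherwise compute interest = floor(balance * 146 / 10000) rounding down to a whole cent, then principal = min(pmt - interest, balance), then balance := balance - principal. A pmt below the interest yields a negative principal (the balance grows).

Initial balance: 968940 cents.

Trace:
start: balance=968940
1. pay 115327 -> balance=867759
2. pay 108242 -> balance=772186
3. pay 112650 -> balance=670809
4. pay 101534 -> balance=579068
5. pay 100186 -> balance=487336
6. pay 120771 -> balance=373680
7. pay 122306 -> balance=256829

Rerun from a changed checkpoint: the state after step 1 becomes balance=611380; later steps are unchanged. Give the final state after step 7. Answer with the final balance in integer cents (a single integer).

0

state after step 1 := balance=611380
2. pay 108242 -> balance=512064
3. pay 112650 -> balance=406890
4. pay 101534 -> balance=311296
5. pay 100186 -> balance=215654
6. pay 120771 -> balance=98031
7. pay 122306 -> balance=0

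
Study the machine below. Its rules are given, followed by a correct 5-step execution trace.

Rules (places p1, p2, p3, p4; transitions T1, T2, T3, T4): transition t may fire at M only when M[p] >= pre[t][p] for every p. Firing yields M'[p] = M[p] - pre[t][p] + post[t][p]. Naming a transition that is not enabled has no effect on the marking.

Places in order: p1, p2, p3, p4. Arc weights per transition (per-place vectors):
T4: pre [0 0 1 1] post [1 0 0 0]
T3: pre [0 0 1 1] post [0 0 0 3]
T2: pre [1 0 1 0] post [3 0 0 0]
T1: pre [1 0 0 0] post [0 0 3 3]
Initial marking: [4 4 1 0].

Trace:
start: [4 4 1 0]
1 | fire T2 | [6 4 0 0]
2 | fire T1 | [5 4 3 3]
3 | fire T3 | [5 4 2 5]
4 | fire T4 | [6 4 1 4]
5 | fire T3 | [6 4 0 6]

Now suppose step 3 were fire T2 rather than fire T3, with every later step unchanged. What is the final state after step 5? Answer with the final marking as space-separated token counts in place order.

8 4 0 4

(re-executing from step 3 with the substitution; state before step 3: [5 4 3 3])
3 | fire T2 | [7 4 2 3]
4 | fire T4 | [8 4 1 2]
5 | fire T3 | [8 4 0 4]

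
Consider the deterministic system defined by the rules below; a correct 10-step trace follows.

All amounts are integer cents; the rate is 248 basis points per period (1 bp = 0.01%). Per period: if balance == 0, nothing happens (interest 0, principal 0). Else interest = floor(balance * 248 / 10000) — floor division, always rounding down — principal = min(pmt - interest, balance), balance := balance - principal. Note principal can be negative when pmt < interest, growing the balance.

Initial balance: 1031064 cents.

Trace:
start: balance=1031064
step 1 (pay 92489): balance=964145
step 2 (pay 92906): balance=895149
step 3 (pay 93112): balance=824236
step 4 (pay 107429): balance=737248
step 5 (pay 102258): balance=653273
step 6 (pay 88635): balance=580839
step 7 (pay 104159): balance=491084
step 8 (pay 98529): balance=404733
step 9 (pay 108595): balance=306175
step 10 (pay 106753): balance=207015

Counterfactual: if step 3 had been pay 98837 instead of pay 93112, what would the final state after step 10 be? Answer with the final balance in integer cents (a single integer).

200220

(re-executing from step 3 with the substitution; state before step 3: balance=895149)
step 3 (pay 98837): balance=818511
step 4 (pay 107429): balance=731381
step 5 (pay 102258): balance=647261
step 6 (pay 88635): balance=574678
step 7 (pay 104159): balance=484771
step 8 (pay 98529): balance=398264
step 9 (pay 108595): balance=299545
step 10 (pay 106753): balance=200220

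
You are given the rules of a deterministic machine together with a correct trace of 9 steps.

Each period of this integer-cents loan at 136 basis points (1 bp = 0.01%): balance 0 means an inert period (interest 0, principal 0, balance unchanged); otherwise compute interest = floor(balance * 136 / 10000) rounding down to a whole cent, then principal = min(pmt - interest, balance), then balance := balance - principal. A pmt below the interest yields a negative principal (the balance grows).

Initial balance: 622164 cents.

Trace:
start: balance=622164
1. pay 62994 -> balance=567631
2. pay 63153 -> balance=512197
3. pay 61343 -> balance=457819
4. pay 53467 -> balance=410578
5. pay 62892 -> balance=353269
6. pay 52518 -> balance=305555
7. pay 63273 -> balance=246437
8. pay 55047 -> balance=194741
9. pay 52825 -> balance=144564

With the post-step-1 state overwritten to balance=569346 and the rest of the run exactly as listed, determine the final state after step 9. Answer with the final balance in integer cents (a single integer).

state after step 1 := balance=569346
2. pay 63153 -> balance=513936
3. pay 61343 -> balance=459582
4. pay 53467 -> balance=412365
5. pay 62892 -> balance=355081
6. pay 52518 -> balance=307392
7. pay 63273 -> balance=248299
8. pay 55047 -> balance=196628
9. pay 52825 -> balance=146477

146477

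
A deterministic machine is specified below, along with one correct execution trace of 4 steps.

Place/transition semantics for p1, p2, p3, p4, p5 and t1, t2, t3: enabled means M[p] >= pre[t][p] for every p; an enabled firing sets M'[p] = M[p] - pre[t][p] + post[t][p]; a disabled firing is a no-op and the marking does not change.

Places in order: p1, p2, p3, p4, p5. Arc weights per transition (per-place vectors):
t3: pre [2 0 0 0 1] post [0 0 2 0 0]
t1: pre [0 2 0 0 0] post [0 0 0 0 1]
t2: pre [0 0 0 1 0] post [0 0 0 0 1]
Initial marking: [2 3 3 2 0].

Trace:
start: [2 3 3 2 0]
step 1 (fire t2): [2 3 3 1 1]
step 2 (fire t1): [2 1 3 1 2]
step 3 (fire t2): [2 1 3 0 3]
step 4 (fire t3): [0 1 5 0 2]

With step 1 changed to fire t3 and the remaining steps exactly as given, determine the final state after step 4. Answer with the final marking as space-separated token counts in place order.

(re-executing from step 1 with the substitution; state before step 1: [2 3 3 2 0])
step 1 (fire t3): [2 3 3 2 0]
step 2 (fire t1): [2 1 3 2 1]
step 3 (fire t2): [2 1 3 1 2]
step 4 (fire t3): [0 1 5 1 1]

0 1 5 1 1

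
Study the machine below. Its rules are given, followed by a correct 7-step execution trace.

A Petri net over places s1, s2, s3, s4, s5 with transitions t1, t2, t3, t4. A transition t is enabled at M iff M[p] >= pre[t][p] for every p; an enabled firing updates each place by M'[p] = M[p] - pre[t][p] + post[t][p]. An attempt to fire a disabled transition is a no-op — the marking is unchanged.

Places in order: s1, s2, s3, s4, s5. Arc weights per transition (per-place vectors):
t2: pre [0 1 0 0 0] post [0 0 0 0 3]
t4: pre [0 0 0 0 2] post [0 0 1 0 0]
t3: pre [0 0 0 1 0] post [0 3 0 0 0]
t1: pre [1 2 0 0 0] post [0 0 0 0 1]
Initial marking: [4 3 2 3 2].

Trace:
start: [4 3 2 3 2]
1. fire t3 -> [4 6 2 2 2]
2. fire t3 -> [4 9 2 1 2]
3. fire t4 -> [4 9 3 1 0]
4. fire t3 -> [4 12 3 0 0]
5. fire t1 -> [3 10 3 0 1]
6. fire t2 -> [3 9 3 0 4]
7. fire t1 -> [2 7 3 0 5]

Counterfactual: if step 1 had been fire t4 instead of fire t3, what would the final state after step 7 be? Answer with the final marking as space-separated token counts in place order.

2 4 3 1 5

(re-executing from step 1 with the substitution; state before step 1: [4 3 2 3 2])
1. fire t4 -> [4 3 3 3 0]
2. fire t3 -> [4 6 3 2 0]
3. fire t4 -> [4 6 3 2 0]
4. fire t3 -> [4 9 3 1 0]
5. fire t1 -> [3 7 3 1 1]
6. fire t2 -> [3 6 3 1 4]
7. fire t1 -> [2 4 3 1 5]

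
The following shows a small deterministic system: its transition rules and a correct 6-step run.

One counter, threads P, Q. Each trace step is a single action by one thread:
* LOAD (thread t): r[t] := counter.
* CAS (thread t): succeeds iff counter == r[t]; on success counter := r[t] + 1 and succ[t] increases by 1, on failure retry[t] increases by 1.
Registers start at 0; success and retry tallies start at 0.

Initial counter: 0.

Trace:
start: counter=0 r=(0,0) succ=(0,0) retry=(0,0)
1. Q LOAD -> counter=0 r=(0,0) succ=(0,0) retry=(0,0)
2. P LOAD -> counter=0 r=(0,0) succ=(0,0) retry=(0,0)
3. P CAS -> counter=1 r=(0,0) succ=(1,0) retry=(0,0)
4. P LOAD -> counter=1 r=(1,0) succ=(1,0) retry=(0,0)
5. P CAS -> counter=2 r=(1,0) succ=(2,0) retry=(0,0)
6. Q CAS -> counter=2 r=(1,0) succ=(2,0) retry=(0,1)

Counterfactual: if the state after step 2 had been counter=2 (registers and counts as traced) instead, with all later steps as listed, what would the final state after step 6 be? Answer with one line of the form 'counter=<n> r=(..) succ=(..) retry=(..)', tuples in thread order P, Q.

counter=3 r=(2,0) succ=(1,0) retry=(1,1)

state after step 2 := counter=2 r=(0,0) succ=(0,0) retry=(0,0)
3. P CAS -> counter=2 r=(0,0) succ=(0,0) retry=(1,0)
4. P LOAD -> counter=2 r=(2,0) succ=(0,0) retry=(1,0)
5. P CAS -> counter=3 r=(2,0) succ=(1,0) retry=(1,0)
6. Q CAS -> counter=3 r=(2,0) succ=(1,0) retry=(1,1)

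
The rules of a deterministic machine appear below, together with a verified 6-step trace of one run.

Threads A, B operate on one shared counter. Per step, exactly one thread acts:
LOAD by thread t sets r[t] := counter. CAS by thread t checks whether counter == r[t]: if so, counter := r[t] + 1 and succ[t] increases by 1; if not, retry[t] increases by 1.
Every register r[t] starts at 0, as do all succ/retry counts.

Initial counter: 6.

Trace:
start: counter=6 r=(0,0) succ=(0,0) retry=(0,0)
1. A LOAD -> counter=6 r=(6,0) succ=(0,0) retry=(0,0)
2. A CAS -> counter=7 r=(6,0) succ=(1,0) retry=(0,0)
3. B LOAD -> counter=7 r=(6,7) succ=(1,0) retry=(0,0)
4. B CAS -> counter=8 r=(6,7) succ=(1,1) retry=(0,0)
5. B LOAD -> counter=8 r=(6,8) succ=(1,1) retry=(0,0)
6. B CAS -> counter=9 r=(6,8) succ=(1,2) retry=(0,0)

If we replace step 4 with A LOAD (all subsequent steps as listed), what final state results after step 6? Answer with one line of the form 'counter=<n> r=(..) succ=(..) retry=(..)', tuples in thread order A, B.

(re-executing from step 4 with the substitution; state before step 4: counter=7 r=(6,7) succ=(1,0) retry=(0,0))
4. A LOAD -> counter=7 r=(7,7) succ=(1,0) retry=(0,0)
5. B LOAD -> counter=7 r=(7,7) succ=(1,0) retry=(0,0)
6. B CAS -> counter=8 r=(7,7) succ=(1,1) retry=(0,0)

counter=8 r=(7,7) succ=(1,1) retry=(0,0)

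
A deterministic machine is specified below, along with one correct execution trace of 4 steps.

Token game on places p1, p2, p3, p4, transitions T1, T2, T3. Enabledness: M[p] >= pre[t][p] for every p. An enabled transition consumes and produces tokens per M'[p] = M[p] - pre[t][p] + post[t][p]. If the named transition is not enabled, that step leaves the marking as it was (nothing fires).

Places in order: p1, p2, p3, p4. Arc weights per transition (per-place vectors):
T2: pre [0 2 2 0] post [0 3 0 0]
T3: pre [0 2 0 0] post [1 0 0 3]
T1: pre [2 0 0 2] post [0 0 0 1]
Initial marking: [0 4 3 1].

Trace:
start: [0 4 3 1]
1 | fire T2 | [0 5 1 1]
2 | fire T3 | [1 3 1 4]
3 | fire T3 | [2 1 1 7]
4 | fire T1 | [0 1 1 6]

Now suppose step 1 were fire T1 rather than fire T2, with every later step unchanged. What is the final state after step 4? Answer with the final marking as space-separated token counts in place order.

0 0 3 6

(re-executing from step 1 with the substitution; state before step 1: [0 4 3 1])
1 | fire T1 | [0 4 3 1]
2 | fire T3 | [1 2 3 4]
3 | fire T3 | [2 0 3 7]
4 | fire T1 | [0 0 3 6]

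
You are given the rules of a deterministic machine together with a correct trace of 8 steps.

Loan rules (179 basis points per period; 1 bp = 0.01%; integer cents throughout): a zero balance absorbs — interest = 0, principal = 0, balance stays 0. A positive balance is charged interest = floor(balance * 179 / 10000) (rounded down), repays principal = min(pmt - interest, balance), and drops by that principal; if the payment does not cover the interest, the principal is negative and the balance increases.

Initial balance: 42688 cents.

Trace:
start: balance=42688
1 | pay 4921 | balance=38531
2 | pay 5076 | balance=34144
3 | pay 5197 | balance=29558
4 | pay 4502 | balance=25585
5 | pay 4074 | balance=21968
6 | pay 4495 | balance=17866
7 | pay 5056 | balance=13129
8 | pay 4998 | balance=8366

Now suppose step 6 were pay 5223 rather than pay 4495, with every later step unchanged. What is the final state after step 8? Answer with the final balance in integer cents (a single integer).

7611

(re-executing from step 6 with the substitution; state before step 6: balance=21968)
6 | pay 5223 | balance=17138
7 | pay 5056 | balance=12388
8 | pay 4998 | balance=7611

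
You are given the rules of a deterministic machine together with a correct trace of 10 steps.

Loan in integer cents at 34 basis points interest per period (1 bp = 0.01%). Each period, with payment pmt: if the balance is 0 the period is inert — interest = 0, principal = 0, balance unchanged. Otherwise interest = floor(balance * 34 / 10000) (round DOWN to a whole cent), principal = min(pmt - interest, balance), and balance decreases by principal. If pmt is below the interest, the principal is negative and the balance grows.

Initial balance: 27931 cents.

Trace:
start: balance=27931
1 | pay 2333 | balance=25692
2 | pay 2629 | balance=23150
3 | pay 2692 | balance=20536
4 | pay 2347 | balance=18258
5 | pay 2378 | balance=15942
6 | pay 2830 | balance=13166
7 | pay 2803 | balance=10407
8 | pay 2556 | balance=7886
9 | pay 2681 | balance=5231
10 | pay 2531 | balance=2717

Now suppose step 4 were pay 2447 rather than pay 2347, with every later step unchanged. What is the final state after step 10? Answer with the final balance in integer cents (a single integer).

(re-executing from step 4 with the substitution; state before step 4: balance=20536)
4 | pay 2447 | balance=18158
5 | pay 2378 | balance=15841
6 | pay 2830 | balance=13064
7 | pay 2803 | balance=10305
8 | pay 2556 | balance=7784
9 | pay 2681 | balance=5129
10 | pay 2531 | balance=2615

2615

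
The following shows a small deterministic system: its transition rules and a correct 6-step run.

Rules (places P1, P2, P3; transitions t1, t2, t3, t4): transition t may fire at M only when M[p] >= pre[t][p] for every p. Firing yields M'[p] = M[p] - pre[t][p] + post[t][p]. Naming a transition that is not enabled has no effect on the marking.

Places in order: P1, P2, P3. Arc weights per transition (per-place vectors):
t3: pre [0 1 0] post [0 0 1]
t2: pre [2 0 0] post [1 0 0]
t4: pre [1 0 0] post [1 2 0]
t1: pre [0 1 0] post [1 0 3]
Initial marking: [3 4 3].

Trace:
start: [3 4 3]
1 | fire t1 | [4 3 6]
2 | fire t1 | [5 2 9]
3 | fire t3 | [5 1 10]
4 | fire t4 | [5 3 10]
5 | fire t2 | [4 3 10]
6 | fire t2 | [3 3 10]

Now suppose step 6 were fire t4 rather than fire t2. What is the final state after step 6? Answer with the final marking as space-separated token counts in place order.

(re-executing from step 6 with the substitution; state before step 6: [4 3 10])
6 | fire t4 | [4 5 10]

4 5 10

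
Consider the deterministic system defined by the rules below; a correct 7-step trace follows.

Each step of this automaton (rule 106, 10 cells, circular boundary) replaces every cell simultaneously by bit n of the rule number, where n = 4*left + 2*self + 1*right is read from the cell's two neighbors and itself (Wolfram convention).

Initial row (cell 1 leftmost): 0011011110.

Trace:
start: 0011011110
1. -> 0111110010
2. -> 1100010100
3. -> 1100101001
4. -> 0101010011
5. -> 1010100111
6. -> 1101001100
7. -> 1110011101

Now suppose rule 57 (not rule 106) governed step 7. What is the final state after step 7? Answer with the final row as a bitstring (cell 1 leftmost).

(re-executing step 7 under rule 57; state before step 7: 1101001100)
7. -> 1010101010

1010101010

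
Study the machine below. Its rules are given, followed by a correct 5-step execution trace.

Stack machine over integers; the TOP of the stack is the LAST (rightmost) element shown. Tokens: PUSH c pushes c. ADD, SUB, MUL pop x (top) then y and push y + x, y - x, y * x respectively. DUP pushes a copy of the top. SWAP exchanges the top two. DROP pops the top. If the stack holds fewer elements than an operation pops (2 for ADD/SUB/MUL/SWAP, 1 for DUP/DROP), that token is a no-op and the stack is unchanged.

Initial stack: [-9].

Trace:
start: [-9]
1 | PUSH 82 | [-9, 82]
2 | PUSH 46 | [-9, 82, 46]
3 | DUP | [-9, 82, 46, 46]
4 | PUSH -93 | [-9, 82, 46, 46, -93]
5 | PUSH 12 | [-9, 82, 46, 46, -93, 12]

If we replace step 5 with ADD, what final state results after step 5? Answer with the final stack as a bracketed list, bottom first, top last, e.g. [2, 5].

(re-executing from step 5 with the substitution; state before step 5: [-9, 82, 46, 46, -93])
5 | ADD | [-9, 82, 46, -47]

[-9, 82, 46, -47]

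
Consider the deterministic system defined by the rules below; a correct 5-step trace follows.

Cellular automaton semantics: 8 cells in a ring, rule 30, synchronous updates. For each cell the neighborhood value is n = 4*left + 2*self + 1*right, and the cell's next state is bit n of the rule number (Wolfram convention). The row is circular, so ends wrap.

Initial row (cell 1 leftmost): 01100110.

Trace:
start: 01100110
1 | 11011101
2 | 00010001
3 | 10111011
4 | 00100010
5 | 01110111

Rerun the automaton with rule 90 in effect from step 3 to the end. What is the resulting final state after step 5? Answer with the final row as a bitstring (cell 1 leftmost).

00000000

(re-executing steps 3..5 under rule 90; state before step 3: 00010001)
3 | 10101010
4 | 00000000
5 | 00000000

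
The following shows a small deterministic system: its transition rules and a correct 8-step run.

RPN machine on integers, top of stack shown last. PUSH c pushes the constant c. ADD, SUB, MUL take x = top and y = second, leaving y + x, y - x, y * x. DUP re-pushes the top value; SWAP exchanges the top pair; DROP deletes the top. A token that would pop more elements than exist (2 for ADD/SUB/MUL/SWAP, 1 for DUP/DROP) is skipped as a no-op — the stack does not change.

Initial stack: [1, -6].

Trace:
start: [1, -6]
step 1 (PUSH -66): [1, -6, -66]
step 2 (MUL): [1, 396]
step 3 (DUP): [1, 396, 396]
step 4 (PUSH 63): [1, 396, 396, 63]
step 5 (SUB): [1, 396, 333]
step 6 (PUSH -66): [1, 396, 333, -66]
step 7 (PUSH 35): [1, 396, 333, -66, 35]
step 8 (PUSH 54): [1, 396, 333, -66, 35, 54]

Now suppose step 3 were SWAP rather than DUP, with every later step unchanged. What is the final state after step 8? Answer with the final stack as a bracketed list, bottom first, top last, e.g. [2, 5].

(re-executing from step 3 with the substitution; state before step 3: [1, 396])
step 3 (SWAP): [396, 1]
step 4 (PUSH 63): [396, 1, 63]
step 5 (SUB): [396, -62]
step 6 (PUSH -66): [396, -62, -66]
step 7 (PUSH 35): [396, -62, -66, 35]
step 8 (PUSH 54): [396, -62, -66, 35, 54]

[396, -62, -66, 35, 54]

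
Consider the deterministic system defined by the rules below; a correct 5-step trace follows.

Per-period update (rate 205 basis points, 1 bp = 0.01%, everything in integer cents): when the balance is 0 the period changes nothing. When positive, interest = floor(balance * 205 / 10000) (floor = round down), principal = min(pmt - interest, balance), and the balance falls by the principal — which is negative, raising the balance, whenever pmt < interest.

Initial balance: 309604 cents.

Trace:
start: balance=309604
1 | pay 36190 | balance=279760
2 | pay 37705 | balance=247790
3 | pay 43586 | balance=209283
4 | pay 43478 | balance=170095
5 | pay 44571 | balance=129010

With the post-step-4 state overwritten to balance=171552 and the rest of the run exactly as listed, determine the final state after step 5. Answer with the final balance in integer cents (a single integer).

130497

state after step 4 := balance=171552
5 | pay 44571 | balance=130497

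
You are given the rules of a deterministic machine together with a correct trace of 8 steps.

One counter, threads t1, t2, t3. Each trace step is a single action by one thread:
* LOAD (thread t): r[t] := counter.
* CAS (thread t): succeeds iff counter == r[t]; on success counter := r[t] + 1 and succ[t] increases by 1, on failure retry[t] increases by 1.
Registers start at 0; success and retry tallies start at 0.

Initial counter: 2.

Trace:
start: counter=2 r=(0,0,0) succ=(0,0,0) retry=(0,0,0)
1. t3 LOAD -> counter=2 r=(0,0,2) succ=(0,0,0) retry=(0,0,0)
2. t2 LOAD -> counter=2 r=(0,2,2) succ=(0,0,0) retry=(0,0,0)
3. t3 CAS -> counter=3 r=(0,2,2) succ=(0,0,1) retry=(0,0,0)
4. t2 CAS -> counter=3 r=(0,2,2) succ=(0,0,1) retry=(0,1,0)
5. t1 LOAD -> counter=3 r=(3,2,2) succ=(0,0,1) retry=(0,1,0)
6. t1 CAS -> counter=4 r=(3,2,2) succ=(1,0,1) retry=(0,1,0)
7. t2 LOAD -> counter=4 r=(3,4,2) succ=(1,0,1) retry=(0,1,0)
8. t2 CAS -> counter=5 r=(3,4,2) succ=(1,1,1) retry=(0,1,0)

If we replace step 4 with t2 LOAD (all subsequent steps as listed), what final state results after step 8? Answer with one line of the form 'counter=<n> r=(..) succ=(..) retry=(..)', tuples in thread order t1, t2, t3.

(re-executing from step 4 with the substitution; state before step 4: counter=3 r=(0,2,2) succ=(0,0,1) retry=(0,0,0))
4. t2 LOAD -> counter=3 r=(0,3,2) succ=(0,0,1) retry=(0,0,0)
5. t1 LOAD -> counter=3 r=(3,3,2) succ=(0,0,1) retry=(0,0,0)
6. t1 CAS -> counter=4 r=(3,3,2) succ=(1,0,1) retry=(0,0,0)
7. t2 LOAD -> counter=4 r=(3,4,2) succ=(1,0,1) retry=(0,0,0)
8. t2 CAS -> counter=5 r=(3,4,2) succ=(1,1,1) retry=(0,0,0)

counter=5 r=(3,4,2) succ=(1,1,1) retry=(0,0,0)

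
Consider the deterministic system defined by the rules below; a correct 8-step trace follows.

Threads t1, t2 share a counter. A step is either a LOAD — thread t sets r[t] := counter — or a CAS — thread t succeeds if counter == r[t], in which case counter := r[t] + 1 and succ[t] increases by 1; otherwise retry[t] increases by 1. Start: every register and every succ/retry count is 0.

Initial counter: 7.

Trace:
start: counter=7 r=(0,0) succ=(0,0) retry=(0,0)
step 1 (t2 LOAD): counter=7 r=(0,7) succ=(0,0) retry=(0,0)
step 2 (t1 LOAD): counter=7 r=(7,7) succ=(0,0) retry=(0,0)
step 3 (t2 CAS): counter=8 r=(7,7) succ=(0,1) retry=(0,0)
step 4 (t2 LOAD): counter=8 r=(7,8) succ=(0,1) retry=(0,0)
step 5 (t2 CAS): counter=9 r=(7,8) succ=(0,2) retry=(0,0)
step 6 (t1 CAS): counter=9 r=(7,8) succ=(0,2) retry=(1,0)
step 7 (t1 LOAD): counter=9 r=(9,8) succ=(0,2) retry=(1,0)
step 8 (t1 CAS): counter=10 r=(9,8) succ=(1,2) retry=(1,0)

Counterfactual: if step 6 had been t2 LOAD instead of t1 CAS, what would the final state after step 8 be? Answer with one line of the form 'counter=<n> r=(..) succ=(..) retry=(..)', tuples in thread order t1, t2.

(re-executing from step 6 with the substitution; state before step 6: counter=9 r=(7,8) succ=(0,2) retry=(0,0))
step 6 (t2 LOAD): counter=9 r=(7,9) succ=(0,2) retry=(0,0)
step 7 (t1 LOAD): counter=9 r=(9,9) succ=(0,2) retry=(0,0)
step 8 (t1 CAS): counter=10 r=(9,9) succ=(1,2) retry=(0,0)

counter=10 r=(9,9) succ=(1,2) retry=(0,0)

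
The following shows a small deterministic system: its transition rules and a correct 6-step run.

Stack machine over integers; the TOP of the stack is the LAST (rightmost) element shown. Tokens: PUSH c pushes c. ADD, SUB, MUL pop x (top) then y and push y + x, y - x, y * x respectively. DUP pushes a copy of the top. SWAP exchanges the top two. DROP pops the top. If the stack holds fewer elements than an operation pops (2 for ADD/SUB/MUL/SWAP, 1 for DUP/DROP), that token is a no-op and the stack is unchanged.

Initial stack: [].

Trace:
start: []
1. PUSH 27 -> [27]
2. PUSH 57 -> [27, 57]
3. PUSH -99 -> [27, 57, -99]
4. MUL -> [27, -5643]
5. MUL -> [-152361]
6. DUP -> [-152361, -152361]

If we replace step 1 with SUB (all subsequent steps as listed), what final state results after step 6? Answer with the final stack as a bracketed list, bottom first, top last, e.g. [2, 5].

(re-executing from step 1 with the substitution; state before step 1: [])
1. SUB -> []
2. PUSH 57 -> [57]
3. PUSH -99 -> [57, -99]
4. MUL -> [-5643]
5. MUL -> [-5643]
6. DUP -> [-5643, -5643]

[-5643, -5643]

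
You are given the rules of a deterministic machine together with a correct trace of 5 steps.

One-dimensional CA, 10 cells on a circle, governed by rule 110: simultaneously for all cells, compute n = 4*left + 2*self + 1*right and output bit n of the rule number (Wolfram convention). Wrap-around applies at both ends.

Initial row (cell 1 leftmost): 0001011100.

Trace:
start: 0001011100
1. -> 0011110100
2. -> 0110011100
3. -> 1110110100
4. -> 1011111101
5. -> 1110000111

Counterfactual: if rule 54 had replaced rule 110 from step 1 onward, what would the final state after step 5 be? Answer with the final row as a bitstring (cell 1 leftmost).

(re-executing steps 1..5 under rule 54; state before step 1: 0001011100)
1. -> 0011100010
2. -> 0100010111
3. -> 1110111000
4. -> 0001000101
5. -> 1011101111

1011101111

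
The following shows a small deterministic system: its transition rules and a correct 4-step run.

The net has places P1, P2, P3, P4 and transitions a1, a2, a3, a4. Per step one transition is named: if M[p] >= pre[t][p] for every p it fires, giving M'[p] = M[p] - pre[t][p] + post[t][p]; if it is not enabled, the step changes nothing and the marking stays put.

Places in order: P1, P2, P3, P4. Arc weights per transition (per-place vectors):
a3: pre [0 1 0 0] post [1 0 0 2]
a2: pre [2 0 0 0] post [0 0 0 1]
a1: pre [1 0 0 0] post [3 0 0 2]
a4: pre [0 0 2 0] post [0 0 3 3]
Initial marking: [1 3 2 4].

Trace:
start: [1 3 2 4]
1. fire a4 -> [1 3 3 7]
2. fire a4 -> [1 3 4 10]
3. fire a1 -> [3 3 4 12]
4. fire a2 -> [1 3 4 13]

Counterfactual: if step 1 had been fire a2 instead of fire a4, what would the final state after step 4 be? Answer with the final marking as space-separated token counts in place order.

(re-executing from step 1 with the substitution; state before step 1: [1 3 2 4])
1. fire a2 -> [1 3 2 4]
2. fire a4 -> [1 3 3 7]
3. fire a1 -> [3 3 3 9]
4. fire a2 -> [1 3 3 10]

1 3 3 10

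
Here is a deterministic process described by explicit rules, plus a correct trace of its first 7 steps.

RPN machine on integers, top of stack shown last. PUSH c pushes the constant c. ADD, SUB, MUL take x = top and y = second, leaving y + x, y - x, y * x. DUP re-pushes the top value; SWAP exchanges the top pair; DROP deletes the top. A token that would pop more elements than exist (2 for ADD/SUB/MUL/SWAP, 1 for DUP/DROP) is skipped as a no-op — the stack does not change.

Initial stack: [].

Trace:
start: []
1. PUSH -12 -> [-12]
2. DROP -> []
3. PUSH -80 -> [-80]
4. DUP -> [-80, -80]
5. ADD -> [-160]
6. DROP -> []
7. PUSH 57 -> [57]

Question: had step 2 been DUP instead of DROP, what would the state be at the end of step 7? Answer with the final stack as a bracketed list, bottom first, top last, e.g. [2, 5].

[-12, -12, 57]

(re-executing from step 2 with the substitution; state before step 2: [-12])
2. DUP -> [-12, -12]
3. PUSH -80 -> [-12, -12, -80]
4. DUP -> [-12, -12, -80, -80]
5. ADD -> [-12, -12, -160]
6. DROP -> [-12, -12]
7. PUSH 57 -> [-12, -12, 57]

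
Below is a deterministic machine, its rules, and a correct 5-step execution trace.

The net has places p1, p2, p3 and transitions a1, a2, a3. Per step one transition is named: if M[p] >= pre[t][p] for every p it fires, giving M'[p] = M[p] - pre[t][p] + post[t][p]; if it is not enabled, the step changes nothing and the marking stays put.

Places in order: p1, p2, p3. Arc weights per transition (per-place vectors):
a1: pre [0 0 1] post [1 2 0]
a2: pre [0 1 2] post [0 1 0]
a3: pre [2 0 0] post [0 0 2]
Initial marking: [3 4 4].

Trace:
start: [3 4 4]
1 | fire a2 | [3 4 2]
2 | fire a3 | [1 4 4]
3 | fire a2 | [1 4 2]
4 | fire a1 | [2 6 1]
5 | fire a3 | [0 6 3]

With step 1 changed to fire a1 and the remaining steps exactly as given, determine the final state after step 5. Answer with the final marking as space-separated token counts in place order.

(re-executing from step 1 with the substitution; state before step 1: [3 4 4])
1 | fire a1 | [4 6 3]
2 | fire a3 | [2 6 5]
3 | fire a2 | [2 6 3]
4 | fire a1 | [3 8 2]
5 | fire a3 | [1 8 4]

1 8 4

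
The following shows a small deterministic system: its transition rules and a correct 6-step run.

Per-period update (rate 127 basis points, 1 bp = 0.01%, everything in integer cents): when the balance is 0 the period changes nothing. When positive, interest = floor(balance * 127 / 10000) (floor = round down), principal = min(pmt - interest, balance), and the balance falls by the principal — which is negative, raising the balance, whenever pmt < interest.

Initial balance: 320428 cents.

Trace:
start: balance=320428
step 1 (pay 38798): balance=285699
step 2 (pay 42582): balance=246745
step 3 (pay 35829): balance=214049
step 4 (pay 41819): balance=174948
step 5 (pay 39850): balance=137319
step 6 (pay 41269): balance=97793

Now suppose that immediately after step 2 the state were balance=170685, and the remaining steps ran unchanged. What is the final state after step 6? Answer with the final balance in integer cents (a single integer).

state after step 2 := balance=170685
step 3 (pay 35829): balance=137023
step 4 (pay 41819): balance=96944
step 5 (pay 39850): balance=58325
step 6 (pay 41269): balance=17796

17796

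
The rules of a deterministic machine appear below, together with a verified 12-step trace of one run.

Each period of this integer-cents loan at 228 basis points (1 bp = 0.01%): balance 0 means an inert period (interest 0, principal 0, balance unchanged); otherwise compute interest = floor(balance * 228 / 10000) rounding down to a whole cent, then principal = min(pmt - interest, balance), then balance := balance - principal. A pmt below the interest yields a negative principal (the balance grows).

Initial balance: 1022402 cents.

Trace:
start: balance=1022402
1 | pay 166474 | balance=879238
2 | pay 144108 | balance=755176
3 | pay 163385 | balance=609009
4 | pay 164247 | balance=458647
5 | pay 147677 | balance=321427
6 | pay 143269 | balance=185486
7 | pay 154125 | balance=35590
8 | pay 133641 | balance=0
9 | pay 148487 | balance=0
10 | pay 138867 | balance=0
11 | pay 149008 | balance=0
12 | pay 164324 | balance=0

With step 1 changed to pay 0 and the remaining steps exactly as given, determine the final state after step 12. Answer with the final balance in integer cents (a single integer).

(re-executing from step 1 with the substitution; state before step 1: balance=1022402)
1 | pay 0 | balance=1045712
2 | pay 144108 | balance=925446
3 | pay 163385 | balance=783161
4 | pay 164247 | balance=636770
5 | pay 147677 | balance=503611
6 | pay 143269 | balance=371824
7 | pay 154125 | balance=226176
8 | pay 133641 | balance=97691
9 | pay 148487 | balance=0
10 | pay 138867 | balance=0
11 | pay 149008 | balance=0
12 | pay 164324 | balance=0

0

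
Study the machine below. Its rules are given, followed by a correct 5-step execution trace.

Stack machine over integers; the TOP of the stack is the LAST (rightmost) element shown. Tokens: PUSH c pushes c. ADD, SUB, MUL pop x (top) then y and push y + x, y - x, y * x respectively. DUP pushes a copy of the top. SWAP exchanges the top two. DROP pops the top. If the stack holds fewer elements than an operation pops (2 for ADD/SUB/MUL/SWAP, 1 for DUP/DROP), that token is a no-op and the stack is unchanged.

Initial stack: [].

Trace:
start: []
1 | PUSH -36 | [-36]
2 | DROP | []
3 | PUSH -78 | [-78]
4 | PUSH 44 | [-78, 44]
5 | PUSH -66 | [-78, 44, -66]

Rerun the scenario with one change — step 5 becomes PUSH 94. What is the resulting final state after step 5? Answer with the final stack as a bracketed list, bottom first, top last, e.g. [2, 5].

(re-executing from step 5 with the substitution; state before step 5: [-78, 44])
5 | PUSH 94 | [-78, 44, 94]

[-78, 44, 94]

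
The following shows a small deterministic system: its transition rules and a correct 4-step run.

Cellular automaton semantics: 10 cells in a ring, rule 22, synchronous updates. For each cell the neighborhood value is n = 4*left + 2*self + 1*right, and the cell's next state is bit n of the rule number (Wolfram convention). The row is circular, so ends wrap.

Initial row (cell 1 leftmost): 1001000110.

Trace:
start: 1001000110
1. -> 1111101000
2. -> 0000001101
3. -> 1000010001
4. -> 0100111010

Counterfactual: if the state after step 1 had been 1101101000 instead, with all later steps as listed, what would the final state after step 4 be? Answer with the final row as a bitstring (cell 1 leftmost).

0100111010

state after step 1 := 1101101000
2. -> 0000001101
3. -> 1000010001
4. -> 0100111010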